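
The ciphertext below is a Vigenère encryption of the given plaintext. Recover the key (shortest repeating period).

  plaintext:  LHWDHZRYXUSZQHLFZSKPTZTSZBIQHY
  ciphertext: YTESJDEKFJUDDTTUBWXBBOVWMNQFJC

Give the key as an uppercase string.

NMIPCE

  i= 0: Y-L = 13 → N
  i= 1: T-H = 12 → M
  i= 2: E-W =  8 → I
  i= 3: S-D = 15 → P
  i= 4: J-H =  2 → C
  i= 5: D-Z =  4 → E
  i= 6: E-R = 13 → N
  i= 7: K-Y = 12 → M
  i= 8: F-X =  8 → I
  i= 9: J-U = 15 → P
  i=10: U-S =  2 → C
  i=11: D-Z =  4 → E
  i=12: D-Q = 13 → N
  i=13: T-H = 12 → M
  i=14: T-L =  8 → I
  i=15: U-F = 15 → P
  i=16: B-Z =  2 → C
  i=17: W-S =  4 → E
  i=18: X-K = 13 → N
  i=19: B-P = 12 → M
  i=20: B-T =  8 → I
  i=21: O-Z = 15 → P
  i=22: V-T =  2 → C
  i=23: W-S =  4 → E
  i=24: M-Z = 13 → N
  i=25: N-B = 12 → M
  i=26: Q-I =  8 → I
  i=27: F-Q = 15 → P
  i=28: J-H =  2 → C
  i=29: C-Y =  4 → E
  shifts repeat with period 6: NMIPCE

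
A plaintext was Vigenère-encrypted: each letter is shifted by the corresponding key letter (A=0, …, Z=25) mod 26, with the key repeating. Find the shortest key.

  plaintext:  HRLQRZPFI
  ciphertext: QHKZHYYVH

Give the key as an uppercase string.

  i= 0: Q-H =  9 → J
  i= 1: H-R = 16 → Q
  i= 2: K-L = 25 → Z
  i= 3: Z-Q =  9 → J
  i= 4: H-R = 16 → Q
  i= 5: Y-Z = 25 → Z
  i= 6: Y-P =  9 → J
  i= 7: V-F = 16 → Q
  i= 8: H-I = 25 → Z
  shifts repeat with period 3: JQZ

JQZ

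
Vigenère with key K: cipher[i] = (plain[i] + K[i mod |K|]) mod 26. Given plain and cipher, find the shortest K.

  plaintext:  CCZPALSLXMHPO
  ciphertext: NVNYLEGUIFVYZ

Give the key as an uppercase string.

  i= 0: N-C = 11 → L
  i= 1: V-C = 19 → T
  i= 2: N-Z = 14 → O
  i= 3: Y-P =  9 → J
  i= 4: L-A = 11 → L
  i= 5: E-L = 19 → T
  i= 6: G-S = 14 → O
  i= 7: U-L =  9 → J
  i= 8: I-X = 11 → L
  i= 9: F-M = 19 → T
  i=10: V-H = 14 → O
  i=11: Y-P =  9 → J
  i=12: Z-O = 11 → L
  shifts repeat with period 4: LTOJ

LTOJ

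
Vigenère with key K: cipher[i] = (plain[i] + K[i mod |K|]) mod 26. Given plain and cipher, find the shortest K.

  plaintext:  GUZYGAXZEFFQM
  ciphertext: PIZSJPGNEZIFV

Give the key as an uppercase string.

  i= 0: P-G =  9 → J
  i= 1: I-U = 14 → O
  i= 2: Z-Z =  0 → A
  i= 3: S-Y = 20 → U
  i= 4: J-G =  3 → D
  i= 5: P-A = 15 → P
  i= 6: G-X =  9 → J
  i= 7: N-Z = 14 → O
  i= 8: E-E =  0 → A
  i= 9: Z-F = 20 → U
  i=10: I-F =  3 → D
  i=11: F-Q = 15 → P
  i=12: V-M =  9 → J
  shifts repeat with period 6: JOAUDP

JOAUDP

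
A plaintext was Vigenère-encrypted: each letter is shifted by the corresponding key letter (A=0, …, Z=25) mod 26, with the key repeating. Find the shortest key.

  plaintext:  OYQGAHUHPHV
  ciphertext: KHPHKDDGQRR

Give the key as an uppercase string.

  i= 0: K-O = 22 → W
  i= 1: H-Y =  9 → J
  i= 2: P-Q = 25 → Z
  i= 3: H-G =  1 → B
  i= 4: K-A = 10 → K
  i= 5: D-H = 22 → W
  i= 6: D-U =  9 → J
  i= 7: G-H = 25 → Z
  i= 8: Q-P =  1 → B
  i= 9: R-H = 10 → K
  i=10: R-V = 22 → W
  shifts repeat with period 5: WJZBK

WJZBK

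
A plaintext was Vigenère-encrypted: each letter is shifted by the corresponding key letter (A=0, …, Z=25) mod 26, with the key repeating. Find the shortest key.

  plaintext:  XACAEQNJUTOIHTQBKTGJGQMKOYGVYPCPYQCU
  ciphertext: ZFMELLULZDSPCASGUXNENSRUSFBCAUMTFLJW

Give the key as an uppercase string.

CFKEHVH

  i= 0: Z-X =  2 → C
  i= 1: F-A =  5 → F
  i= 2: M-C = 10 → K
  i= 3: E-A =  4 → E
  i= 4: L-E =  7 → H
  i= 5: L-Q = 21 → V
  i= 6: U-N =  7 → H
  i= 7: L-J =  2 → C
  i= 8: Z-U =  5 → F
  i= 9: D-T = 10 → K
  i=10: S-O =  4 → E
  i=11: P-I =  7 → H
  i=12: C-H = 21 → V
  i=13: A-T =  7 → H
  i=14: S-Q =  2 → C
  i=15: G-B =  5 → F
  i=16: U-K = 10 → K
  i=17: X-T =  4 → E
  i=18: N-G =  7 → H
  i=19: E-J = 21 → V
  i=20: N-G =  7 → H
  i=21: S-Q =  2 → C
  i=22: R-M =  5 → F
  i=23: U-K = 10 → K
  i=24: S-O =  4 → E
  i=25: F-Y =  7 → H
  i=26: B-G = 21 → V
  i=27: C-V =  7 → H
  i=28: A-Y =  2 → C
  i=29: U-P =  5 → F
  i=30: M-C = 10 → K
  i=31: T-P =  4 → E
  i=32: F-Y =  7 → H
  i=33: L-Q = 21 → V
  i=34: J-C =  7 → H
  i=35: W-U =  2 → C
  shifts repeat with period 7: CFKEHVH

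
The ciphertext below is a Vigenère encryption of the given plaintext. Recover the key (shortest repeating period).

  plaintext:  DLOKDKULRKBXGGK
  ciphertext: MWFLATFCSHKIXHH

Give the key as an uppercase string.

JLRBX

  i= 0: M-D =  9 → J
  i= 1: W-L = 11 → L
  i= 2: F-O = 17 → R
  i= 3: L-K =  1 → B
  i= 4: A-D = 23 → X
  i= 5: T-K =  9 → J
  i= 6: F-U = 11 → L
  i= 7: C-L = 17 → R
  i= 8: S-R =  1 → B
  i= 9: H-K = 23 → X
  i=10: K-B =  9 → J
  i=11: I-X = 11 → L
  i=12: X-G = 17 → R
  i=13: H-G =  1 → B
  i=14: H-K = 23 → X
  shifts repeat with period 5: JLRBX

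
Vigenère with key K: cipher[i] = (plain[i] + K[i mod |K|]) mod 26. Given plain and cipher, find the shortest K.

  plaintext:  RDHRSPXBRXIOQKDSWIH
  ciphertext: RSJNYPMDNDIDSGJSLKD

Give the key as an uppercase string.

  i= 0: R-R =  0 → A
  i= 1: S-D = 15 → P
  i= 2: J-H =  2 → C
  i= 3: N-R = 22 → W
  i= 4: Y-S =  6 → G
  i= 5: P-P =  0 → A
  i= 6: M-X = 15 → P
  i= 7: D-B =  2 → C
  i= 8: N-R = 22 → W
  i= 9: D-X =  6 → G
  i=10: I-I =  0 → A
  i=11: D-O = 15 → P
  i=12: S-Q =  2 → C
  i=13: G-K = 22 → W
  i=14: J-D =  6 → G
  i=15: S-S =  0 → A
  i=16: L-W = 15 → P
  i=17: K-I =  2 → C
  i=18: D-H = 22 → W
  shifts repeat with period 5: APCWG

APCWG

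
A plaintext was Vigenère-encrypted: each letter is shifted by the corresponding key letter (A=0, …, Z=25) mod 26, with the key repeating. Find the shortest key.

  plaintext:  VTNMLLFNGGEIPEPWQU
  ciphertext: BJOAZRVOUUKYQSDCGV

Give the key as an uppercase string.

GQBOO

  i= 0: B-V =  6 → G
  i= 1: J-T = 16 → Q
  i= 2: O-N =  1 → B
  i= 3: A-M = 14 → O
  i= 4: Z-L = 14 → O
  i= 5: R-L =  6 → G
  i= 6: V-F = 16 → Q
  i= 7: O-N =  1 → B
  i= 8: U-G = 14 → O
  i= 9: U-G = 14 → O
  i=10: K-E =  6 → G
  i=11: Y-I = 16 → Q
  i=12: Q-P =  1 → B
  i=13: S-E = 14 → O
  i=14: D-P = 14 → O
  i=15: C-W =  6 → G
  i=16: G-Q = 16 → Q
  i=17: V-U =  1 → B
  shifts repeat with period 5: GQBOO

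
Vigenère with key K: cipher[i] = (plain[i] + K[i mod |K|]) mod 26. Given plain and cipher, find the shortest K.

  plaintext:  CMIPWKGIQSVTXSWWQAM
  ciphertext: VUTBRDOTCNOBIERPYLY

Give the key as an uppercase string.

  i= 0: V-C = 19 → T
  i= 1: U-M =  8 → I
  i= 2: T-I = 11 → L
  i= 3: B-P = 12 → M
  i= 4: R-W = 21 → V
  i= 5: D-K = 19 → T
  i= 6: O-G =  8 → I
  i= 7: T-I = 11 → L
  i= 8: C-Q = 12 → M
  i= 9: N-S = 21 → V
  i=10: O-V = 19 → T
  i=11: B-T =  8 → I
  i=12: I-X = 11 → L
  i=13: E-S = 12 → M
  i=14: R-W = 21 → V
  i=15: P-W = 19 → T
  i=16: Y-Q =  8 → I
  i=17: L-A = 11 → L
  i=18: Y-M = 12 → M
  shifts repeat with period 5: TILMV

TILMV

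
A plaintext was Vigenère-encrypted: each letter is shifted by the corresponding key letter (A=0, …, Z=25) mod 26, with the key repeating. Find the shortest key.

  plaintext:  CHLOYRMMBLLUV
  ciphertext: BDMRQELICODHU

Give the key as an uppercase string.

ZWBDSN

  i= 0: B-C = 25 → Z
  i= 1: D-H = 22 → W
  i= 2: M-L =  1 → B
  i= 3: R-O =  3 → D
  i= 4: Q-Y = 18 → S
  i= 5: E-R = 13 → N
  i= 6: L-M = 25 → Z
  i= 7: I-M = 22 → W
  i= 8: C-B =  1 → B
  i= 9: O-L =  3 → D
  i=10: D-L = 18 → S
  i=11: H-U = 13 → N
  i=12: U-V = 25 → Z
  shifts repeat with period 6: ZWBDSN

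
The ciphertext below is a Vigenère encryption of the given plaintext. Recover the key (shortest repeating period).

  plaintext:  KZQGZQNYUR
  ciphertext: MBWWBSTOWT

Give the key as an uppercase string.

  i= 0: M-K =  2 → C
  i= 1: B-Z =  2 → C
  i= 2: W-Q =  6 → G
  i= 3: W-G = 16 → Q
  i= 4: B-Z =  2 → C
  i= 5: S-Q =  2 → C
  i= 6: T-N =  6 → G
  i= 7: O-Y = 16 → Q
  i= 8: W-U =  2 → C
  i= 9: T-R =  2 → C
  shifts repeat with period 4: CCGQ

CCGQ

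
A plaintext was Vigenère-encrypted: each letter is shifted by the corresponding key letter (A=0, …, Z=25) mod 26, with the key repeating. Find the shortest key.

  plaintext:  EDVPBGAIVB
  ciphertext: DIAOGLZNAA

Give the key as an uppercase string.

ZFF

  i= 0: D-E = 25 → Z
  i= 1: I-D =  5 → F
  i= 2: A-V =  5 → F
  i= 3: O-P = 25 → Z
  i= 4: G-B =  5 → F
  i= 5: L-G =  5 → F
  i= 6: Z-A = 25 → Z
  i= 7: N-I =  5 → F
  i= 8: A-V =  5 → F
  i= 9: A-B = 25 → Z
  shifts repeat with period 3: ZFF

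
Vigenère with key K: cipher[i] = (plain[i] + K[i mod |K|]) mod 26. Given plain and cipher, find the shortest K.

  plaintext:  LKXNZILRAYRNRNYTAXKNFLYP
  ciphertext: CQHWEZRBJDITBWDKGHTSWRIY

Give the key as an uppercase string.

RGKJF

  i= 0: C-L = 17 → R
  i= 1: Q-K =  6 → G
  i= 2: H-X = 10 → K
  i= 3: W-N =  9 → J
  i= 4: E-Z =  5 → F
  i= 5: Z-I = 17 → R
  i= 6: R-L =  6 → G
  i= 7: B-R = 10 → K
  i= 8: J-A =  9 → J
  i= 9: D-Y =  5 → F
  i=10: I-R = 17 → R
  i=11: T-N =  6 → G
  i=12: B-R = 10 → K
  i=13: W-N =  9 → J
  i=14: D-Y =  5 → F
  i=15: K-T = 17 → R
  i=16: G-A =  6 → G
  i=17: H-X = 10 → K
  i=18: T-K =  9 → J
  i=19: S-N =  5 → F
  i=20: W-F = 17 → R
  i=21: R-L =  6 → G
  i=22: I-Y = 10 → K
  i=23: Y-P =  9 → J
  shifts repeat with period 5: RGKJF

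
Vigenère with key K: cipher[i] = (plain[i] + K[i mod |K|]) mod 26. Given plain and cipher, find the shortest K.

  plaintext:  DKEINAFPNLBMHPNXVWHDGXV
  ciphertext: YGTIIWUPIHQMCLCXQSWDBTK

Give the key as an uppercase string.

  i= 0: Y-D = 21 → V
  i= 1: G-K = 22 → W
  i= 2: T-E = 15 → P
  i= 3: I-I =  0 → A
  i= 4: I-N = 21 → V
  i= 5: W-A = 22 → W
  i= 6: U-F = 15 → P
  i= 7: P-P =  0 → A
  i= 8: I-N = 21 → V
  i= 9: H-L = 22 → W
  i=10: Q-B = 15 → P
  i=11: M-M =  0 → A
  i=12: C-H = 21 → V
  i=13: L-P = 22 → W
  i=14: C-N = 15 → P
  i=15: X-X =  0 → A
  i=16: Q-V = 21 → V
  i=17: S-W = 22 → W
  i=18: W-H = 15 → P
  i=19: D-D =  0 → A
  i=20: B-G = 21 → V
  i=21: T-X = 22 → W
  i=22: K-V = 15 → P
  shifts repeat with period 4: VWPA

VWPA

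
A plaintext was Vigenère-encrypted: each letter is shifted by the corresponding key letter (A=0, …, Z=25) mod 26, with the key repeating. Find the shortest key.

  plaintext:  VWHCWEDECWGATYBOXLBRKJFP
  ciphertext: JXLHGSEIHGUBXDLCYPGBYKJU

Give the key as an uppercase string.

OBEFK

  i= 0: J-V = 14 → O
  i= 1: X-W =  1 → B
  i= 2: L-H =  4 → E
  i= 3: H-C =  5 → F
  i= 4: G-W = 10 → K
  i= 5: S-E = 14 → O
  i= 6: E-D =  1 → B
  i= 7: I-E =  4 → E
  i= 8: H-C =  5 → F
  i= 9: G-W = 10 → K
  i=10: U-G = 14 → O
  i=11: B-A =  1 → B
  i=12: X-T =  4 → E
  i=13: D-Y =  5 → F
  i=14: L-B = 10 → K
  i=15: C-O = 14 → O
  i=16: Y-X =  1 → B
  i=17: P-L =  4 → E
  i=18: G-B =  5 → F
  i=19: B-R = 10 → K
  i=20: Y-K = 14 → O
  i=21: K-J =  1 → B
  i=22: J-F =  4 → E
  i=23: U-P =  5 → F
  shifts repeat with period 5: OBEFK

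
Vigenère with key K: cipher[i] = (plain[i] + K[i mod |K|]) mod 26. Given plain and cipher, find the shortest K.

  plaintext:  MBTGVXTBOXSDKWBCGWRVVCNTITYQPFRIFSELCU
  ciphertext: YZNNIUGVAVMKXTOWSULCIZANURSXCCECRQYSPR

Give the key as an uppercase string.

  i= 0: Y-M = 12 → M
  i= 1: Z-B = 24 → Y
  i= 2: N-T = 20 → U
  i= 3: N-G =  7 → H
  i= 4: I-V = 13 → N
  i= 5: U-X = 23 → X
  i= 6: G-T = 13 → N
  i= 7: V-B = 20 → U
  i= 8: A-O = 12 → M
  i= 9: V-X = 24 → Y
  i=10: M-S = 20 → U
  i=11: K-D =  7 → H
  i=12: X-K = 13 → N
  i=13: T-W = 23 → X
  i=14: O-B = 13 → N
  i=15: W-C = 20 → U
  i=16: S-G = 12 → M
  i=17: U-W = 24 → Y
  i=18: L-R = 20 → U
  i=19: C-V =  7 → H
  i=20: I-V = 13 → N
  i=21: Z-C = 23 → X
  i=22: A-N = 13 → N
  i=23: N-T = 20 → U
  i=24: U-I = 12 → M
  i=25: R-T = 24 → Y
  i=26: S-Y = 20 → U
  i=27: X-Q =  7 → H
  i=28: C-P = 13 → N
  i=29: C-F = 23 → X
  i=30: E-R = 13 → N
  i=31: C-I = 20 → U
  i=32: R-F = 12 → M
  i=33: Q-S = 24 → Y
  i=34: Y-E = 20 → U
  i=35: S-L =  7 → H
  i=36: P-C = 13 → N
  i=37: R-U = 23 → X
  shifts repeat with period 8: MYUHNXNU

MYUHNXNU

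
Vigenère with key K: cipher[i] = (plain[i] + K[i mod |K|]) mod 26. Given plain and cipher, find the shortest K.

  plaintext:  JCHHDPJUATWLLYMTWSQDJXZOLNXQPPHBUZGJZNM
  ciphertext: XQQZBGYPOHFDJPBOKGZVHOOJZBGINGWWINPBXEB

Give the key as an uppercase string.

  i= 0: X-J = 14 → O
  i= 1: Q-C = 14 → O
  i= 2: Q-H =  9 → J
  i= 3: Z-H = 18 → S
  i= 4: B-D = 24 → Y
  i= 5: G-P = 17 → R
  i= 6: Y-J = 15 → P
  i= 7: P-U = 21 → V
  i= 8: O-A = 14 → O
  i= 9: H-T = 14 → O
  i=10: F-W =  9 → J
  i=11: D-L = 18 → S
  i=12: J-L = 24 → Y
  i=13: P-Y = 17 → R
  i=14: B-M = 15 → P
  i=15: O-T = 21 → V
  i=16: K-W = 14 → O
  i=17: G-S = 14 → O
  i=18: Z-Q =  9 → J
  i=19: V-D = 18 → S
  i=20: H-J = 24 → Y
  i=21: O-X = 17 → R
  i=22: O-Z = 15 → P
  i=23: J-O = 21 → V
  i=24: Z-L = 14 → O
  i=25: B-N = 14 → O
  i=26: G-X =  9 → J
  i=27: I-Q = 18 → S
  i=28: N-P = 24 → Y
  i=29: G-P = 17 → R
  i=30: W-H = 15 → P
  i=31: W-B = 21 → V
  i=32: I-U = 14 → O
  i=33: N-Z = 14 → O
  i=34: P-G =  9 → J
  i=35: B-J = 18 → S
  i=36: X-Z = 24 → Y
  i=37: E-N = 17 → R
  i=38: B-M = 15 → P
  shifts repeat with period 8: OOJSYRPV

OOJSYRPV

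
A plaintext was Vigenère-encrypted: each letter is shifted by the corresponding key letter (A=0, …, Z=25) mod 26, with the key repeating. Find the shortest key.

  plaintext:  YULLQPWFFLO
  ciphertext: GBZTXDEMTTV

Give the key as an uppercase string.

  i= 0: G-Y =  8 → I
  i= 1: B-U =  7 → H
  i= 2: Z-L = 14 → O
  i= 3: T-L =  8 → I
  i= 4: X-Q =  7 → H
  i= 5: D-P = 14 → O
  i= 6: E-W =  8 → I
  i= 7: M-F =  7 → H
  i= 8: T-F = 14 → O
  i= 9: T-L =  8 → I
  i=10: V-O =  7 → H
  shifts repeat with period 3: IHO

IHO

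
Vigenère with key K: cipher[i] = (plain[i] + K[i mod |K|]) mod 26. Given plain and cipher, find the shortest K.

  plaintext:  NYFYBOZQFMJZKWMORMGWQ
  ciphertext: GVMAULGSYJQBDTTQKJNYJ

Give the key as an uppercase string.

  i= 0: G-N = 19 → T
  i= 1: V-Y = 23 → X
  i= 2: M-F =  7 → H
  i= 3: A-Y =  2 → C
  i= 4: U-B = 19 → T
  i= 5: L-O = 23 → X
  i= 6: G-Z =  7 → H
  i= 7: S-Q =  2 → C
  i= 8: Y-F = 19 → T
  i= 9: J-M = 23 → X
  i=10: Q-J =  7 → H
  i=11: B-Z =  2 → C
  i=12: D-K = 19 → T
  i=13: T-W = 23 → X
  i=14: T-M =  7 → H
  i=15: Q-O =  2 → C
  i=16: K-R = 19 → T
  i=17: J-M = 23 → X
  i=18: N-G =  7 → H
  i=19: Y-W =  2 → C
  i=20: J-Q = 19 → T
  shifts repeat with period 4: TXHC

TXHC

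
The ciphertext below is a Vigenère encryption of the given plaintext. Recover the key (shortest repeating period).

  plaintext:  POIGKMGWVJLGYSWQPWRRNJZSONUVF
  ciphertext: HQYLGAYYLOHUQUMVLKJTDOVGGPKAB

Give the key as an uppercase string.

SCQFWO

  i= 0: H-P = 18 → S
  i= 1: Q-O =  2 → C
  i= 2: Y-I = 16 → Q
  i= 3: L-G =  5 → F
  i= 4: G-K = 22 → W
  i= 5: A-M = 14 → O
  i= 6: Y-G = 18 → S
  i= 7: Y-W =  2 → C
  i= 8: L-V = 16 → Q
  i= 9: O-J =  5 → F
  i=10: H-L = 22 → W
  i=11: U-G = 14 → O
  i=12: Q-Y = 18 → S
  i=13: U-S =  2 → C
  i=14: M-W = 16 → Q
  i=15: V-Q =  5 → F
  i=16: L-P = 22 → W
  i=17: K-W = 14 → O
  i=18: J-R = 18 → S
  i=19: T-R =  2 → C
  i=20: D-N = 16 → Q
  i=21: O-J =  5 → F
  i=22: V-Z = 22 → W
  i=23: G-S = 14 → O
  i=24: G-O = 18 → S
  i=25: P-N =  2 → C
  i=26: K-U = 16 → Q
  i=27: A-V =  5 → F
  i=28: B-F = 22 → W
  shifts repeat with period 6: SCQFWO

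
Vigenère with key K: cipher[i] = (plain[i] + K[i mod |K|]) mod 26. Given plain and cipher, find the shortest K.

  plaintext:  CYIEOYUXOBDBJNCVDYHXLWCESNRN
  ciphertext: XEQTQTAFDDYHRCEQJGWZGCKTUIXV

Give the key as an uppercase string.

VGIPC

  i= 0: X-C = 21 → V
  i= 1: E-Y =  6 → G
  i= 2: Q-I =  8 → I
  i= 3: T-E = 15 → P
  i= 4: Q-O =  2 → C
  i= 5: T-Y = 21 → V
  i= 6: A-U =  6 → G
  i= 7: F-X =  8 → I
  i= 8: D-O = 15 → P
  i= 9: D-B =  2 → C
  i=10: Y-D = 21 → V
  i=11: H-B =  6 → G
  i=12: R-J =  8 → I
  i=13: C-N = 15 → P
  i=14: E-C =  2 → C
  i=15: Q-V = 21 → V
  i=16: J-D =  6 → G
  i=17: G-Y =  8 → I
  i=18: W-H = 15 → P
  i=19: Z-X =  2 → C
  i=20: G-L = 21 → V
  i=21: C-W =  6 → G
  i=22: K-C =  8 → I
  i=23: T-E = 15 → P
  i=24: U-S =  2 → C
  i=25: I-N = 21 → V
  i=26: X-R =  6 → G
  i=27: V-N =  8 → I
  shifts repeat with period 5: VGIPC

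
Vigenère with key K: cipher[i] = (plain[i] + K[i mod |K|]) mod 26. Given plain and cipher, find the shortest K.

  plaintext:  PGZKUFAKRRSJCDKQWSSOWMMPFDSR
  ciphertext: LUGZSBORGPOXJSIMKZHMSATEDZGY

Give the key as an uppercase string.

WOHPY

  i= 0: L-P = 22 → W
  i= 1: U-G = 14 → O
  i= 2: G-Z =  7 → H
  i= 3: Z-K = 15 → P
  i= 4: S-U = 24 → Y
  i= 5: B-F = 22 → W
  i= 6: O-A = 14 → O
  i= 7: R-K =  7 → H
  i= 8: G-R = 15 → P
  i= 9: P-R = 24 → Y
  i=10: O-S = 22 → W
  i=11: X-J = 14 → O
  i=12: J-C =  7 → H
  i=13: S-D = 15 → P
  i=14: I-K = 24 → Y
  i=15: M-Q = 22 → W
  i=16: K-W = 14 → O
  i=17: Z-S =  7 → H
  i=18: H-S = 15 → P
  i=19: M-O = 24 → Y
  i=20: S-W = 22 → W
  i=21: A-M = 14 → O
  i=22: T-M =  7 → H
  i=23: E-P = 15 → P
  i=24: D-F = 24 → Y
  i=25: Z-D = 22 → W
  i=26: G-S = 14 → O
  i=27: Y-R =  7 → H
  shifts repeat with period 5: WOHPY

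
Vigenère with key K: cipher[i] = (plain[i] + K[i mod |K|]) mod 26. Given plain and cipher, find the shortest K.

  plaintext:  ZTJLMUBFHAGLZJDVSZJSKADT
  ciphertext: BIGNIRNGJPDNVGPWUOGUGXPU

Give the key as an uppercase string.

CPXCWXMB

  i= 0: B-Z =  2 → C
  i= 1: I-T = 15 → P
  i= 2: G-J = 23 → X
  i= 3: N-L =  2 → C
  i= 4: I-M = 22 → W
  i= 5: R-U = 23 → X
  i= 6: N-B = 12 → M
  i= 7: G-F =  1 → B
  i= 8: J-H =  2 → C
  i= 9: P-A = 15 → P
  i=10: D-G = 23 → X
  i=11: N-L =  2 → C
  i=12: V-Z = 22 → W
  i=13: G-J = 23 → X
  i=14: P-D = 12 → M
  i=15: W-V =  1 → B
  i=16: U-S =  2 → C
  i=17: O-Z = 15 → P
  i=18: G-J = 23 → X
  i=19: U-S =  2 → C
  i=20: G-K = 22 → W
  i=21: X-A = 23 → X
  i=22: P-D = 12 → M
  i=23: U-T =  1 → B
  shifts repeat with period 8: CPXCWXMB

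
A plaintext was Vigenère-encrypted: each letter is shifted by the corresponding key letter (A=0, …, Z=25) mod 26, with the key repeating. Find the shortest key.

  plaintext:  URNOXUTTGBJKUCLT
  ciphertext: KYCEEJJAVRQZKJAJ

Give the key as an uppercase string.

QHP

  i= 0: K-U = 16 → Q
  i= 1: Y-R =  7 → H
  i= 2: C-N = 15 → P
  i= 3: E-O = 16 → Q
  i= 4: E-X =  7 → H
  i= 5: J-U = 15 → P
  i= 6: J-T = 16 → Q
  i= 7: A-T =  7 → H
  i= 8: V-G = 15 → P
  i= 9: R-B = 16 → Q
  i=10: Q-J =  7 → H
  i=11: Z-K = 15 → P
  i=12: K-U = 16 → Q
  i=13: J-C =  7 → H
  i=14: A-L = 15 → P
  i=15: J-T = 16 → Q
  shifts repeat with period 3: QHP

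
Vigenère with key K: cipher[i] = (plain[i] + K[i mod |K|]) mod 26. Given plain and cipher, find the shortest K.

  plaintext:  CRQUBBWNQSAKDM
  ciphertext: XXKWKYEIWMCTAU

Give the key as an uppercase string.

VGUCJXI

  i= 0: X-C = 21 → V
  i= 1: X-R =  6 → G
  i= 2: K-Q = 20 → U
  i= 3: W-U =  2 → C
  i= 4: K-B =  9 → J
  i= 5: Y-B = 23 → X
  i= 6: E-W =  8 → I
  i= 7: I-N = 21 → V
  i= 8: W-Q =  6 → G
  i= 9: M-S = 20 → U
  i=10: C-A =  2 → C
  i=11: T-K =  9 → J
  i=12: A-D = 23 → X
  i=13: U-M =  8 → I
  shifts repeat with period 7: VGUCJXI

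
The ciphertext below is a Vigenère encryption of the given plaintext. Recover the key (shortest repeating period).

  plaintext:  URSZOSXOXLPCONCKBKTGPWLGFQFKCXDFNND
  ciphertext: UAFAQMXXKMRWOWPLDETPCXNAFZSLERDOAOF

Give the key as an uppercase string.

AJNBCU

  i= 0: U-U =  0 → A
  i= 1: A-R =  9 → J
  i= 2: F-S = 13 → N
  i= 3: A-Z =  1 → B
  i= 4: Q-O =  2 → C
  i= 5: M-S = 20 → U
  i= 6: X-X =  0 → A
  i= 7: X-O =  9 → J
  i= 8: K-X = 13 → N
  i= 9: M-L =  1 → B
  i=10: R-P =  2 → C
  i=11: W-C = 20 → U
  i=12: O-O =  0 → A
  i=13: W-N =  9 → J
  i=14: P-C = 13 → N
  i=15: L-K =  1 → B
  i=16: D-B =  2 → C
  i=17: E-K = 20 → U
  i=18: T-T =  0 → A
  i=19: P-G =  9 → J
  i=20: C-P = 13 → N
  i=21: X-W =  1 → B
  i=22: N-L =  2 → C
  i=23: A-G = 20 → U
  i=24: F-F =  0 → A
  i=25: Z-Q =  9 → J
  i=26: S-F = 13 → N
  i=27: L-K =  1 → B
  i=28: E-C =  2 → C
  i=29: R-X = 20 → U
  i=30: D-D =  0 → A
  i=31: O-F =  9 → J
  i=32: A-N = 13 → N
  i=33: O-N =  1 → B
  i=34: F-D =  2 → C
  shifts repeat with period 6: AJNBCU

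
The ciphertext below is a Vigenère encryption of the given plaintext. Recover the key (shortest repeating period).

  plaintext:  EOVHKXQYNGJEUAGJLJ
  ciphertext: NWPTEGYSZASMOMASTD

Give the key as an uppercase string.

JIUMU

  i= 0: N-E =  9 → J
  i= 1: W-O =  8 → I
  i= 2: P-V = 20 → U
  i= 3: T-H = 12 → M
  i= 4: E-K = 20 → U
  i= 5: G-X =  9 → J
  i= 6: Y-Q =  8 → I
  i= 7: S-Y = 20 → U
  i= 8: Z-N = 12 → M
  i= 9: A-G = 20 → U
  i=10: S-J =  9 → J
  i=11: M-E =  8 → I
  i=12: O-U = 20 → U
  i=13: M-A = 12 → M
  i=14: A-G = 20 → U
  i=15: S-J =  9 → J
  i=16: T-L =  8 → I
  i=17: D-J = 20 → U
  shifts repeat with period 5: JIUMU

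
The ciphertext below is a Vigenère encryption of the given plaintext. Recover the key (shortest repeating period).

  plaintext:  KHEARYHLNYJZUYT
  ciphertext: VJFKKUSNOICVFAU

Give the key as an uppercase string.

LCBKTW

  i= 0: V-K = 11 → L
  i= 1: J-H =  2 → C
  i= 2: F-E =  1 → B
  i= 3: K-A = 10 → K
  i= 4: K-R = 19 → T
  i= 5: U-Y = 22 → W
  i= 6: S-H = 11 → L
  i= 7: N-L =  2 → C
  i= 8: O-N =  1 → B
  i= 9: I-Y = 10 → K
  i=10: C-J = 19 → T
  i=11: V-Z = 22 → W
  i=12: F-U = 11 → L
  i=13: A-Y =  2 → C
  i=14: U-T =  1 → B
  shifts repeat with period 6: LCBKTW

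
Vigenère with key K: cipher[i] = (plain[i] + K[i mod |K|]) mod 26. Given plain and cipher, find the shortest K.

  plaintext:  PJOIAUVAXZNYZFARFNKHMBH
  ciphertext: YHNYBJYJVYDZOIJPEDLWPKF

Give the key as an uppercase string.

JYZQBPD

  i= 0: Y-P =  9 → J
  i= 1: H-J = 24 → Y
  i= 2: N-O = 25 → Z
  i= 3: Y-I = 16 → Q
  i= 4: B-A =  1 → B
  i= 5: J-U = 15 → P
  i= 6: Y-V =  3 → D
  i= 7: J-A =  9 → J
  i= 8: V-X = 24 → Y
  i= 9: Y-Z = 25 → Z
  i=10: D-N = 16 → Q
  i=11: Z-Y =  1 → B
  i=12: O-Z = 15 → P
  i=13: I-F =  3 → D
  i=14: J-A =  9 → J
  i=15: P-R = 24 → Y
  i=16: E-F = 25 → Z
  i=17: D-N = 16 → Q
  i=18: L-K =  1 → B
  i=19: W-H = 15 → P
  i=20: P-M =  3 → D
  i=21: K-B =  9 → J
  i=22: F-H = 24 → Y
  shifts repeat with period 7: JYZQBPD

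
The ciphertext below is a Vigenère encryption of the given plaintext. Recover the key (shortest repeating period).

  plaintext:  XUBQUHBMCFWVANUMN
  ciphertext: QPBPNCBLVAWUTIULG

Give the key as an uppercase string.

TVAZ

  i= 0: Q-X = 19 → T
  i= 1: P-U = 21 → V
  i= 2: B-B =  0 → A
  i= 3: P-Q = 25 → Z
  i= 4: N-U = 19 → T
  i= 5: C-H = 21 → V
  i= 6: B-B =  0 → A
  i= 7: L-M = 25 → Z
  i= 8: V-C = 19 → T
  i= 9: A-F = 21 → V
  i=10: W-W =  0 → A
  i=11: U-V = 25 → Z
  i=12: T-A = 19 → T
  i=13: I-N = 21 → V
  i=14: U-U =  0 → A
  i=15: L-M = 25 → Z
  i=16: G-N = 19 → T
  shifts repeat with period 4: TVAZ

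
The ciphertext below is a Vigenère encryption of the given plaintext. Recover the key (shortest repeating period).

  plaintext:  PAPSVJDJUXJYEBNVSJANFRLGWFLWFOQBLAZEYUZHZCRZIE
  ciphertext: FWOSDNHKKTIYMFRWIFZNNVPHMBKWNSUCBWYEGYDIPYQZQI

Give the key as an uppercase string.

  i= 0: F-P = 16 → Q
  i= 1: W-A = 22 → W
  i= 2: O-P = 25 → Z
  i= 3: S-S =  0 → A
  i= 4: D-V =  8 → I
  i= 5: N-J =  4 → E
  i= 6: H-D =  4 → E
  i= 7: K-J =  1 → B
  i= 8: K-U = 16 → Q
  i= 9: T-X = 22 → W
  i=10: I-J = 25 → Z
  i=11: Y-Y =  0 → A
  i=12: M-E =  8 → I
  i=13: F-B =  4 → E
  i=14: R-N =  4 → E
  i=15: W-V =  1 → B
  i=16: I-S = 16 → Q
  i=17: F-J = 22 → W
  i=18: Z-A = 25 → Z
  i=19: N-N =  0 → A
  i=20: N-F =  8 → I
  i=21: V-R =  4 → E
  i=22: P-L =  4 → E
  i=23: H-G =  1 → B
  i=24: M-W = 16 → Q
  i=25: B-F = 22 → W
  i=26: K-L = 25 → Z
  i=27: W-W =  0 → A
  i=28: N-F =  8 → I
  i=29: S-O =  4 → E
  i=30: U-Q =  4 → E
  i=31: C-B =  1 → B
  i=32: B-L = 16 → Q
  i=33: W-A = 22 → W
  i=34: Y-Z = 25 → Z
  i=35: E-E =  0 → A
  i=36: G-Y =  8 → I
  i=37: Y-U =  4 → E
  i=38: D-Z =  4 → E
  i=39: I-H =  1 → B
  i=40: P-Z = 16 → Q
  i=41: Y-C = 22 → W
  i=42: Q-R = 25 → Z
  i=43: Z-Z =  0 → A
  i=44: Q-I =  8 → I
  i=45: I-E =  4 → E
  shifts repeat with period 8: QWZAIEEB

QWZAIEEB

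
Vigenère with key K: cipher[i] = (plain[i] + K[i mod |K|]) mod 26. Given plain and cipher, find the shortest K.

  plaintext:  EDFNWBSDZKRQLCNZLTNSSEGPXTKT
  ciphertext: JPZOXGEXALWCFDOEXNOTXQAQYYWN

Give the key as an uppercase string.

FMUBB

  i= 0: J-E =  5 → F
  i= 1: P-D = 12 → M
  i= 2: Z-F = 20 → U
  i= 3: O-N =  1 → B
  i= 4: X-W =  1 → B
  i= 5: G-B =  5 → F
  i= 6: E-S = 12 → M
  i= 7: X-D = 20 → U
  i= 8: A-Z =  1 → B
  i= 9: L-K =  1 → B
  i=10: W-R =  5 → F
  i=11: C-Q = 12 → M
  i=12: F-L = 20 → U
  i=13: D-C =  1 → B
  i=14: O-N =  1 → B
  i=15: E-Z =  5 → F
  i=16: X-L = 12 → M
  i=17: N-T = 20 → U
  i=18: O-N =  1 → B
  i=19: T-S =  1 → B
  i=20: X-S =  5 → F
  i=21: Q-E = 12 → M
  i=22: A-G = 20 → U
  i=23: Q-P =  1 → B
  i=24: Y-X =  1 → B
  i=25: Y-T =  5 → F
  i=26: W-K = 12 → M
  i=27: N-T = 20 → U
  shifts repeat with period 5: FMUBB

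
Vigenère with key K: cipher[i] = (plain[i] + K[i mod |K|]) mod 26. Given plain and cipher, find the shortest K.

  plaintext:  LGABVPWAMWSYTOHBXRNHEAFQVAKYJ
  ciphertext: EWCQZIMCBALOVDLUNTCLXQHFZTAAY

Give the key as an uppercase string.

TQCPE

  i= 0: E-L = 19 → T
  i= 1: W-G = 16 → Q
  i= 2: C-A =  2 → C
  i= 3: Q-B = 15 → P
  i= 4: Z-V =  4 → E
  i= 5: I-P = 19 → T
  i= 6: M-W = 16 → Q
  i= 7: C-A =  2 → C
  i= 8: B-M = 15 → P
  i= 9: A-W =  4 → E
  i=10: L-S = 19 → T
  i=11: O-Y = 16 → Q
  i=12: V-T =  2 → C
  i=13: D-O = 15 → P
  i=14: L-H =  4 → E
  i=15: U-B = 19 → T
  i=16: N-X = 16 → Q
  i=17: T-R =  2 → C
  i=18: C-N = 15 → P
  i=19: L-H =  4 → E
  i=20: X-E = 19 → T
  i=21: Q-A = 16 → Q
  i=22: H-F =  2 → C
  i=23: F-Q = 15 → P
  i=24: Z-V =  4 → E
  i=25: T-A = 19 → T
  i=26: A-K = 16 → Q
  i=27: A-Y =  2 → C
  i=28: Y-J = 15 → P
  shifts repeat with period 5: TQCPE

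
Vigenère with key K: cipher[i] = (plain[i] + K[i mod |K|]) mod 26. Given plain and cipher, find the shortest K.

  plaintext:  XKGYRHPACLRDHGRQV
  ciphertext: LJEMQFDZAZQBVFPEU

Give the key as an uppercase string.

  i= 0: L-X = 14 → O
  i= 1: J-K = 25 → Z
  i= 2: E-G = 24 → Y
  i= 3: M-Y = 14 → O
  i= 4: Q-R = 25 → Z
  i= 5: F-H = 24 → Y
  i= 6: D-P = 14 → O
  i= 7: Z-A = 25 → Z
  i= 8: A-C = 24 → Y
  i= 9: Z-L = 14 → O
  i=10: Q-R = 25 → Z
  i=11: B-D = 24 → Y
  i=12: V-H = 14 → O
  i=13: F-G = 25 → Z
  i=14: P-R = 24 → Y
  i=15: E-Q = 14 → O
  i=16: U-V = 25 → Z
  shifts repeat with period 3: OZY

OZY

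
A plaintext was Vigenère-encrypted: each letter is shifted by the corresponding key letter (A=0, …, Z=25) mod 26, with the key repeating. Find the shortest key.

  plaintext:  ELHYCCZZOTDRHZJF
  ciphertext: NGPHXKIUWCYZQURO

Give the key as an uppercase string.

JVI

  i= 0: N-E =  9 → J
  i= 1: G-L = 21 → V
  i= 2: P-H =  8 → I
  i= 3: H-Y =  9 → J
  i= 4: X-C = 21 → V
  i= 5: K-C =  8 → I
  i= 6: I-Z =  9 → J
  i= 7: U-Z = 21 → V
  i= 8: W-O =  8 → I
  i= 9: C-T =  9 → J
  i=10: Y-D = 21 → V
  i=11: Z-R =  8 → I
  i=12: Q-H =  9 → J
  i=13: U-Z = 21 → V
  i=14: R-J =  8 → I
  i=15: O-F =  9 → J
  shifts repeat with period 3: JVI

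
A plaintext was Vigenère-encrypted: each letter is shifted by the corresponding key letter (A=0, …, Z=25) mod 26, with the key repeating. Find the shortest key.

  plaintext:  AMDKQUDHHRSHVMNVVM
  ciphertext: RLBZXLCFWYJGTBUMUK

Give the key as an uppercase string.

  i= 0: R-A = 17 → R
  i= 1: L-M = 25 → Z
  i= 2: B-D = 24 → Y
  i= 3: Z-K = 15 → P
  i= 4: X-Q =  7 → H
  i= 5: L-U = 17 → R
  i= 6: C-D = 25 → Z
  i= 7: F-H = 24 → Y
  i= 8: W-H = 15 → P
  i= 9: Y-R =  7 → H
  i=10: J-S = 17 → R
  i=11: G-H = 25 → Z
  i=12: T-V = 24 → Y
  i=13: B-M = 15 → P
  i=14: U-N =  7 → H
  i=15: M-V = 17 → R
  i=16: U-V = 25 → Z
  i=17: K-M = 24 → Y
  shifts repeat with period 5: RZYPH

RZYPH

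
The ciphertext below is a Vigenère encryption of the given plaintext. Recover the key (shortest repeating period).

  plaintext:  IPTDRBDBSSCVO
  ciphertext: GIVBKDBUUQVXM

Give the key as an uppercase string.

YTC

  i= 0: G-I = 24 → Y
  i= 1: I-P = 19 → T
  i= 2: V-T =  2 → C
  i= 3: B-D = 24 → Y
  i= 4: K-R = 19 → T
  i= 5: D-B =  2 → C
  i= 6: B-D = 24 → Y
  i= 7: U-B = 19 → T
  i= 8: U-S =  2 → C
  i= 9: Q-S = 24 → Y
  i=10: V-C = 19 → T
  i=11: X-V =  2 → C
  i=12: M-O = 24 → Y
  shifts repeat with period 3: YTC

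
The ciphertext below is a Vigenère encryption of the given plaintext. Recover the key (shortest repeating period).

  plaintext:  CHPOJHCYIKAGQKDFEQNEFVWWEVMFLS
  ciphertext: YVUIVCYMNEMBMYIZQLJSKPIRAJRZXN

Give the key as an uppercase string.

WOFUMV

  i= 0: Y-C = 22 → W
  i= 1: V-H = 14 → O
  i= 2: U-P =  5 → F
  i= 3: I-O = 20 → U
  i= 4: V-J = 12 → M
  i= 5: C-H = 21 → V
  i= 6: Y-C = 22 → W
  i= 7: M-Y = 14 → O
  i= 8: N-I =  5 → F
  i= 9: E-K = 20 → U
  i=10: M-A = 12 → M
  i=11: B-G = 21 → V
  i=12: M-Q = 22 → W
  i=13: Y-K = 14 → O
  i=14: I-D =  5 → F
  i=15: Z-F = 20 → U
  i=16: Q-E = 12 → M
  i=17: L-Q = 21 → V
  i=18: J-N = 22 → W
  i=19: S-E = 14 → O
  i=20: K-F =  5 → F
  i=21: P-V = 20 → U
  i=22: I-W = 12 → M
  i=23: R-W = 21 → V
  i=24: A-E = 22 → W
  i=25: J-V = 14 → O
  i=26: R-M =  5 → F
  i=27: Z-F = 20 → U
  i=28: X-L = 12 → M
  i=29: N-S = 21 → V
  shifts repeat with period 6: WOFUMV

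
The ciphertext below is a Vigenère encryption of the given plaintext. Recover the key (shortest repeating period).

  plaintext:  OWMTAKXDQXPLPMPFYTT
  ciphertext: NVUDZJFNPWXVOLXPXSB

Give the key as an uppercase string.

  i= 0: N-O = 25 → Z
  i= 1: V-W = 25 → Z
  i= 2: U-M =  8 → I
  i= 3: D-T = 10 → K
  i= 4: Z-A = 25 → Z
  i= 5: J-K = 25 → Z
  i= 6: F-X =  8 → I
  i= 7: N-D = 10 → K
  i= 8: P-Q = 25 → Z
  i= 9: W-X = 25 → Z
  i=10: X-P =  8 → I
  i=11: V-L = 10 → K
  i=12: O-P = 25 → Z
  i=13: L-M = 25 → Z
  i=14: X-P =  8 → I
  i=15: P-F = 10 → K
  i=16: X-Y = 25 → Z
  i=17: S-T = 25 → Z
  i=18: B-T =  8 → I
  shifts repeat with period 4: ZZIK

ZZIK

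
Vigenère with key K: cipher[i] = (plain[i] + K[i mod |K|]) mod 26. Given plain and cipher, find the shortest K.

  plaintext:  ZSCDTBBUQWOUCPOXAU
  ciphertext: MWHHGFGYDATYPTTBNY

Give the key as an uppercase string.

NEFE

  i= 0: M-Z = 13 → N
  i= 1: W-S =  4 → E
  i= 2: H-C =  5 → F
  i= 3: H-D =  4 → E
  i= 4: G-T = 13 → N
  i= 5: F-B =  4 → E
  i= 6: G-B =  5 → F
  i= 7: Y-U =  4 → E
  i= 8: D-Q = 13 → N
  i= 9: A-W =  4 → E
  i=10: T-O =  5 → F
  i=11: Y-U =  4 → E
  i=12: P-C = 13 → N
  i=13: T-P =  4 → E
  i=14: T-O =  5 → F
  i=15: B-X =  4 → E
  i=16: N-A = 13 → N
  i=17: Y-U =  4 → E
  shifts repeat with period 4: NEFE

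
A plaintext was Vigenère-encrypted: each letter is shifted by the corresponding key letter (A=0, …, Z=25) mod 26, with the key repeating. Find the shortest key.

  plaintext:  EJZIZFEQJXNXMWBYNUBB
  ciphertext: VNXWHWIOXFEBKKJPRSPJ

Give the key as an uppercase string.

  i= 0: V-E = 17 → R
  i= 1: N-J =  4 → E
  i= 2: X-Z = 24 → Y
  i= 3: W-I = 14 → O
  i= 4: H-Z =  8 → I
  i= 5: W-F = 17 → R
  i= 6: I-E =  4 → E
  i= 7: O-Q = 24 → Y
  i= 8: X-J = 14 → O
  i= 9: F-X =  8 → I
  i=10: E-N = 17 → R
  i=11: B-X =  4 → E
  i=12: K-M = 24 → Y
  i=13: K-W = 14 → O
  i=14: J-B =  8 → I
  i=15: P-Y = 17 → R
  i=16: R-N =  4 → E
  i=17: S-U = 24 → Y
  i=18: P-B = 14 → O
  i=19: J-B =  8 → I
  shifts repeat with period 5: REYOI

REYOI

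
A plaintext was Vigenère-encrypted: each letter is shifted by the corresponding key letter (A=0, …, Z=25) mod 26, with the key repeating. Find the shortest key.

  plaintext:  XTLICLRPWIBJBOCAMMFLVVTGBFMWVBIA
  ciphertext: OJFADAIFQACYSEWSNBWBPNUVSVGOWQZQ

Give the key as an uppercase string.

  i= 0: O-X = 17 → R
  i= 1: J-T = 16 → Q
  i= 2: F-L = 20 → U
  i= 3: A-I = 18 → S
  i= 4: D-C =  1 → B
  i= 5: A-L = 15 → P
  i= 6: I-R = 17 → R
  i= 7: F-P = 16 → Q
  i= 8: Q-W = 20 → U
  i= 9: A-I = 18 → S
  i=10: C-B =  1 → B
  i=11: Y-J = 15 → P
  i=12: S-B = 17 → R
  i=13: E-O = 16 → Q
  i=14: W-C = 20 → U
  i=15: S-A = 18 → S
  i=16: N-M =  1 → B
  i=17: B-M = 15 → P
  i=18: W-F = 17 → R
  i=19: B-L = 16 → Q
  i=20: P-V = 20 → U
  i=21: N-V = 18 → S
  i=22: U-T =  1 → B
  i=23: V-G = 15 → P
  i=24: S-B = 17 → R
  i=25: V-F = 16 → Q
  i=26: G-M = 20 → U
  i=27: O-W = 18 → S
  i=28: W-V =  1 → B
  i=29: Q-B = 15 → P
  i=30: Z-I = 17 → R
  i=31: Q-A = 16 → Q
  shifts repeat with period 6: RQUSBP

RQUSBP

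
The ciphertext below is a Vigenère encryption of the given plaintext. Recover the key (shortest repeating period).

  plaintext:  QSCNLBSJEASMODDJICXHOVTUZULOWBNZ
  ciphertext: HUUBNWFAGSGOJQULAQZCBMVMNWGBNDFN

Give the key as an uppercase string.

  i= 0: H-Q = 17 → R
  i= 1: U-S =  2 → C
  i= 2: U-C = 18 → S
  i= 3: B-N = 14 → O
  i= 4: N-L =  2 → C
  i= 5: W-B = 21 → V
  i= 6: F-S = 13 → N
  i= 7: A-J = 17 → R
  i= 8: G-E =  2 → C
  i= 9: S-A = 18 → S
  i=10: G-S = 14 → O
  i=11: O-M =  2 → C
  i=12: J-O = 21 → V
  i=13: Q-D = 13 → N
  i=14: U-D = 17 → R
  i=15: L-J =  2 → C
  i=16: A-I = 18 → S
  i=17: Q-C = 14 → O
  i=18: Z-X =  2 → C
  i=19: C-H = 21 → V
  i=20: B-O = 13 → N
  i=21: M-V = 17 → R
  i=22: V-T =  2 → C
  i=23: M-U = 18 → S
  i=24: N-Z = 14 → O
  i=25: W-U =  2 → C
  i=26: G-L = 21 → V
  i=27: B-O = 13 → N
  i=28: N-W = 17 → R
  i=29: D-B =  2 → C
  i=30: F-N = 18 → S
  i=31: N-Z = 14 → O
  shifts repeat with period 7: RCSOCVN

RCSOCVN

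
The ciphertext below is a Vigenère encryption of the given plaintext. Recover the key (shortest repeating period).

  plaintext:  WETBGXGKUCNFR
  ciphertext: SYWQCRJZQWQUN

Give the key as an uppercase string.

WUDP

  i= 0: S-W = 22 → W
  i= 1: Y-E = 20 → U
  i= 2: W-T =  3 → D
  i= 3: Q-B = 15 → P
  i= 4: C-G = 22 → W
  i= 5: R-X = 20 → U
  i= 6: J-G =  3 → D
  i= 7: Z-K = 15 → P
  i= 8: Q-U = 22 → W
  i= 9: W-C = 20 → U
  i=10: Q-N =  3 → D
  i=11: U-F = 15 → P
  i=12: N-R = 22 → W
  shifts repeat with period 4: WUDP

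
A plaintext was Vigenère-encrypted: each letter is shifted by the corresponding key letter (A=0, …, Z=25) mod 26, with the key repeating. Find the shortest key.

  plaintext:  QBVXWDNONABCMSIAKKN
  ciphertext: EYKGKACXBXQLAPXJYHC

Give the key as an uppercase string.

  i= 0: E-Q = 14 → O
  i= 1: Y-B = 23 → X
  i= 2: K-V = 15 → P
  i= 3: G-X =  9 → J
  i= 4: K-W = 14 → O
  i= 5: A-D = 23 → X
  i= 6: C-N = 15 → P
  i= 7: X-O =  9 → J
  i= 8: B-N = 14 → O
  i= 9: X-A = 23 → X
  i=10: Q-B = 15 → P
  i=11: L-C =  9 → J
  i=12: A-M = 14 → O
  i=13: P-S = 23 → X
  i=14: X-I = 15 → P
  i=15: J-A =  9 → J
  i=16: Y-K = 14 → O
  i=17: H-K = 23 → X
  i=18: C-N = 15 → P
  shifts repeat with period 4: OXPJ

OXPJ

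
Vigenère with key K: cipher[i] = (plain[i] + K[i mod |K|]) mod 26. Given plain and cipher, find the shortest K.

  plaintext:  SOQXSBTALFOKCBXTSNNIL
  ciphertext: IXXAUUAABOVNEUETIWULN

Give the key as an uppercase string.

  i= 0: I-S = 16 → Q
  i= 1: X-O =  9 → J
  i= 2: X-Q =  7 → H
  i= 3: A-X =  3 → D
  i= 4: U-S =  2 → C
  i= 5: U-B = 19 → T
  i= 6: A-T =  7 → H
  i= 7: A-A =  0 → A
  i= 8: B-L = 16 → Q
  i= 9: O-F =  9 → J
  i=10: V-O =  7 → H
  i=11: N-K =  3 → D
  i=12: E-C =  2 → C
  i=13: U-B = 19 → T
  i=14: E-X =  7 → H
  i=15: T-T =  0 → A
  i=16: I-S = 16 → Q
  i=17: W-N =  9 → J
  i=18: U-N =  7 → H
  i=19: L-I =  3 → D
  i=20: N-L =  2 → C
  shifts repeat with period 8: QJHDCTHA

QJHDCTHA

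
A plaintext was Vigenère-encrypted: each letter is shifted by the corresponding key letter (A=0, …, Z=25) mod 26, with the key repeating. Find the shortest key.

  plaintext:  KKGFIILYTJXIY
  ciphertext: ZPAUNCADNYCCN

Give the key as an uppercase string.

  i= 0: Z-K = 15 → P
  i= 1: P-K =  5 → F
  i= 2: A-G = 20 → U
  i= 3: U-F = 15 → P
  i= 4: N-I =  5 → F
  i= 5: C-I = 20 → U
  i= 6: A-L = 15 → P
  i= 7: D-Y =  5 → F
  i= 8: N-T = 20 → U
  i= 9: Y-J = 15 → P
  i=10: C-X =  5 → F
  i=11: C-I = 20 → U
  i=12: N-Y = 15 → P
  shifts repeat with period 3: PFU

PFU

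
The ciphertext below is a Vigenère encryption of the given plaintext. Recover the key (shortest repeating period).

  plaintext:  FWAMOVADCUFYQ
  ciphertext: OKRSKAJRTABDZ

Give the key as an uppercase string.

  i= 0: O-F =  9 → J
  i= 1: K-W = 14 → O
  i= 2: R-A = 17 → R
  i= 3: S-M =  6 → G
  i= 4: K-O = 22 → W
  i= 5: A-V =  5 → F
  i= 6: J-A =  9 → J
  i= 7: R-D = 14 → O
  i= 8: T-C = 17 → R
  i= 9: A-U =  6 → G
  i=10: B-F = 22 → W
  i=11: D-Y =  5 → F
  i=12: Z-Q =  9 → J
  shifts repeat with period 6: JORGWF

JORGWF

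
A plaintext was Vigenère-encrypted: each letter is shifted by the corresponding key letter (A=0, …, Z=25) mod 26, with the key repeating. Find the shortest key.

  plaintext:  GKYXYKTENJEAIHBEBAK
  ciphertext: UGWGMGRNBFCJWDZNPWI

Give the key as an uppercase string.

  i= 0: U-G = 14 → O
  i= 1: G-K = 22 → W
  i= 2: W-Y = 24 → Y
  i= 3: G-X =  9 → J
  i= 4: M-Y = 14 → O
  i= 5: G-K = 22 → W
  i= 6: R-T = 24 → Y
  i= 7: N-E =  9 → J
  i= 8: B-N = 14 → O
  i= 9: F-J = 22 → W
  i=10: C-E = 24 → Y
  i=11: J-A =  9 → J
  i=12: W-I = 14 → O
  i=13: D-H = 22 → W
  i=14: Z-B = 24 → Y
  i=15: N-E =  9 → J
  i=16: P-B = 14 → O
  i=17: W-A = 22 → W
  i=18: I-K = 24 → Y
  shifts repeat with period 4: OWYJ

OWYJ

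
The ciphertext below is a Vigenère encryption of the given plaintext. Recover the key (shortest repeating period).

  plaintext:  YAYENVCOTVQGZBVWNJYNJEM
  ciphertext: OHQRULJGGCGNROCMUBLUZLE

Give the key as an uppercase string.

QHSNH

  i= 0: O-Y = 16 → Q
  i= 1: H-A =  7 → H
  i= 2: Q-Y = 18 → S
  i= 3: R-E = 13 → N
  i= 4: U-N =  7 → H
  i= 5: L-V = 16 → Q
  i= 6: J-C =  7 → H
  i= 7: G-O = 18 → S
  i= 8: G-T = 13 → N
  i= 9: C-V =  7 → H
  i=10: G-Q = 16 → Q
  i=11: N-G =  7 → H
  i=12: R-Z = 18 → S
  i=13: O-B = 13 → N
  i=14: C-V =  7 → H
  i=15: M-W = 16 → Q
  i=16: U-N =  7 → H
  i=17: B-J = 18 → S
  i=18: L-Y = 13 → N
  i=19: U-N =  7 → H
  i=20: Z-J = 16 → Q
  i=21: L-E =  7 → H
  i=22: E-M = 18 → S
  shifts repeat with period 5: QHSNH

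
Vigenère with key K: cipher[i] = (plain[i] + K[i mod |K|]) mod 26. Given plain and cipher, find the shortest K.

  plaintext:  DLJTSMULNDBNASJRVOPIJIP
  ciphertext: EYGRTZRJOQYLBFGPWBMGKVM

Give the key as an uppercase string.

BNXY

  i= 0: E-D =  1 → B
  i= 1: Y-L = 13 → N
  i= 2: G-J = 23 → X
  i= 3: R-T = 24 → Y
  i= 4: T-S =  1 → B
  i= 5: Z-M = 13 → N
  i= 6: R-U = 23 → X
  i= 7: J-L = 24 → Y
  i= 8: O-N =  1 → B
  i= 9: Q-D = 13 → N
  i=10: Y-B = 23 → X
  i=11: L-N = 24 → Y
  i=12: B-A =  1 → B
  i=13: F-S = 13 → N
  i=14: G-J = 23 → X
  i=15: P-R = 24 → Y
  i=16: W-V =  1 → B
  i=17: B-O = 13 → N
  i=18: M-P = 23 → X
  i=19: G-I = 24 → Y
  i=20: K-J =  1 → B
  i=21: V-I = 13 → N
  i=22: M-P = 23 → X
  shifts repeat with period 4: BNXY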